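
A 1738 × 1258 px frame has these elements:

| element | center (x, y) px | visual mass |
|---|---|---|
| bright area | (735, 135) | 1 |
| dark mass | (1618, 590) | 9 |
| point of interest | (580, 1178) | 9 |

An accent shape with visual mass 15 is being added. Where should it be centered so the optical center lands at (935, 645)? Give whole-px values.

(752, 392)

With the accent shape, Σw becomes 1 + 9 + 9 + 15 = 34.
x: target moment 34×935 = 31790; current 1·735 + 9·1618 + 9·580 = 20517; the accent shape supplies 11273, so x = 11273/15 ≈ 751.53.
y: target moment 34×645 = 21930; current 1·135 + 9·590 + 9·1178 = 16047; the accent shape supplies 5883, so y = 5883/15 ≈ 392.20.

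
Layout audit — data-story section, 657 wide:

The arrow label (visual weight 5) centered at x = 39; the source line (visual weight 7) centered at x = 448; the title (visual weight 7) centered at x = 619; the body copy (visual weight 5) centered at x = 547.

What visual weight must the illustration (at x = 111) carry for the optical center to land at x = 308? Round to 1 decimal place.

Existing Σw = 24 (5 + 7 + 7 + 5); existing moment 5·39 + 7·448 + 7·619 + 5·547 = 10399.
Set Σw·x/Σw = 308: (10399 + 111w) = 308·(24 + w).
Rearranging, w·(111 − 308) = 308·24 − 10399 = -3007, so w ≈ -3007/-197 = 15.26.

w ≈ 15.3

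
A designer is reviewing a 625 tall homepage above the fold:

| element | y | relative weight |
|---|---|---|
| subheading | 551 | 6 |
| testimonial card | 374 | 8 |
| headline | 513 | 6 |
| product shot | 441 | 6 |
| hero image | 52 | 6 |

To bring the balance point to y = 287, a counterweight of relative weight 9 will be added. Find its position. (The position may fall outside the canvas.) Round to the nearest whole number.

After adding the counterweight, total weight = 6 + 8 + 6 + 6 + 6 + 9 = 41.
y: need Σw·y = 41·287 = 11767. Existing = 6·551 + 8·374 + 6·513 + 6·441 + 6·52 = 12334. Remainder -567 / 9 ≈ -63.00.

y ≈ -63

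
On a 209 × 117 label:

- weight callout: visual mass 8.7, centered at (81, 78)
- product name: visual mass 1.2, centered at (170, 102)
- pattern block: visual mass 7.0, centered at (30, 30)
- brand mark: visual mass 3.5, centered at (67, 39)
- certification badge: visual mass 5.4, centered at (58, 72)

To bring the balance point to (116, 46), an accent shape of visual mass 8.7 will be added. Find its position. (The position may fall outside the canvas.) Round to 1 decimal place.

New total weight: (8.7 + 1.2 + 7.0 + 3.5 + 5.4) + 8.7 = 34.5.
x: target moment 34.5×116 = 4002.0; current 8.7·81 + 1.2·170 + 7.0·30 + 3.5·67 + 5.4·58 = 1666.4; the accent shape supplies 2335.6, so x = 2335.6/8.7 ≈ 268.46.
y: target moment 34.5×46 = 1587.0; current 8.7·78 + 1.2·102 + 7.0·30 + 3.5·39 + 5.4·72 = 1536.3; the accent shape supplies 50.7, so y = 50.7/8.7 ≈ 5.83.

(268.5, 5.8)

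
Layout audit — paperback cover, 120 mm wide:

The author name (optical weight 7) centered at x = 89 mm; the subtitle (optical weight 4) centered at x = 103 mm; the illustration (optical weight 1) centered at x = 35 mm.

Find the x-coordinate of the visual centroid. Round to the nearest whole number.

Weights sum to 7 + 4 + 1 = 12.
x-moment: 7·89 + 4·103 + 1·35 = 1070; centroid 1070/12 ≈ 89.17.

x ≈ 89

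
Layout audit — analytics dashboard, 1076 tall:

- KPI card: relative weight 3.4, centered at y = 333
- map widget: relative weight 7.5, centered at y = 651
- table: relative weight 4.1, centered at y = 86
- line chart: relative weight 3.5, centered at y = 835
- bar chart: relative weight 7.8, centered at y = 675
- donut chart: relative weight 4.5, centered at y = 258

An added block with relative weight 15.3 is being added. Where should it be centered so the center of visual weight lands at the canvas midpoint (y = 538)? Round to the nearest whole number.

y ≈ 594

New total weight: (3.4 + 7.5 + 4.1 + 3.5 + 7.8 + 4.5) + 15.3 = 46.1.
y: target moment 46.1×538 = 24801.8; current 3.4·333 + 7.5·651 + 4.1·86 + 3.5·835 + 7.8·675 + 4.5·258 = 15715.8; the added block supplies 9086.0, so y = 9086.0/15.3 ≈ 593.86.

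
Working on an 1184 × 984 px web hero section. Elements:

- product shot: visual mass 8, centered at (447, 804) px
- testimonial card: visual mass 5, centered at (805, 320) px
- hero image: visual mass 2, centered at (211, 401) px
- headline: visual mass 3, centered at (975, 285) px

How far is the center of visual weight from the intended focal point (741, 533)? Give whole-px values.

≈ 133 px

Σw = 8 + 5 + 2 + 3 = 18.
Σw·x = 8·447 + 5·805 + 2·211 + 3·975 = 10948, so x̄ = 10948/18 ≈ 608.22.
Σw·y = 8·804 + 5·320 + 2·401 + 3·285 = 9689, so ȳ = 9689/18 ≈ 538.28.
Relative to (741, 533): Δ = (-132.78, 5.28); |Δ| = √(-132.78² + 5.28²) ≈ 132.88.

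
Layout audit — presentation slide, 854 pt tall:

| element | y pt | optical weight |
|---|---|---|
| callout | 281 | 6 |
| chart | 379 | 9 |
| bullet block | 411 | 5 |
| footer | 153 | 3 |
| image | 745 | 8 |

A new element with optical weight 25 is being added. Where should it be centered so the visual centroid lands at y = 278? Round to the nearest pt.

y ≈ 80

New total weight: (6 + 9 + 5 + 3 + 8) + 25 = 56.
Along y: (13571 + 25·y) / 56 = 278 (existing moment 6·281 + 9·379 + 5·411 + 3·153 + 8·745 = 13571) ⇒ y = (15568 − 13571) / 25 ≈ 79.88.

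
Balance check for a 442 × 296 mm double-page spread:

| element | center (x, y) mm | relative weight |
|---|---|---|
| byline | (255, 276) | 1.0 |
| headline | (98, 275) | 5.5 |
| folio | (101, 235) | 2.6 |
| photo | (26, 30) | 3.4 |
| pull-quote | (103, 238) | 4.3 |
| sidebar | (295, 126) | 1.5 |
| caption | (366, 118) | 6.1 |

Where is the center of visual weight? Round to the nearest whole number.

(175, 182)

Weights sum to 1.0 + 5.5 + 2.6 + 3.4 + 4.3 + 1.5 + 6.1 = 24.4.
x: moment 4263.0 / weight 24.4 ≈ 174.71
Σw·y = 4433.7; ȳ = 4433.7/24.4 ≈ 181.71.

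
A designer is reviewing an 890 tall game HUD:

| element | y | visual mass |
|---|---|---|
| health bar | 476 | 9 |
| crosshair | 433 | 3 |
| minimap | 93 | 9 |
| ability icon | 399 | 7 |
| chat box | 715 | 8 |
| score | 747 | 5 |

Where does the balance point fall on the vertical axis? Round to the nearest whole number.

y ≈ 455

Σw = 9 + 3 + 9 + 7 + 8 + 5 = 41.
y: (9·476 + 3·433 + 9·93 + 7·399 + 8·715 + 5·747) / 41 = 18668 / 41 ≈ 455.32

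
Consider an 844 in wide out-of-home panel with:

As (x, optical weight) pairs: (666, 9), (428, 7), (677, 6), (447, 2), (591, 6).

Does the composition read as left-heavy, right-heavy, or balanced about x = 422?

right-heavy

Weights sum to 9 + 7 + 6 + 2 + 6 = 30.
x-moment: 9·666 + 7·428 + 6·677 + 2·447 + 6·591 = 17492; centroid 17492/30 ≈ 583.07.
Since 583.1 is right of 422, the composition reads right-heavy.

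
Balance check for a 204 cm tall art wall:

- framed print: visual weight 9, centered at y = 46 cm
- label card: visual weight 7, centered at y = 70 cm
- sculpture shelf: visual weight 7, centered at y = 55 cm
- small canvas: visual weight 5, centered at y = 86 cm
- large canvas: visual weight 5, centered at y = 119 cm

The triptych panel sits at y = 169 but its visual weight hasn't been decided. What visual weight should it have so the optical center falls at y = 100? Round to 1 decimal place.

Known weights sum to 9 + 7 + 7 + 5 + 5 = 33; their moment is 9·46 + 7·70 + 7·55 + 5·86 + 5·119 = 2314.
For the centroid to hit 100: (2314 + w·169) / (33 + w) = 100.
Solving: w = (100·33 − 2314) / (169 − 100) = 986 / 69 ≈ 14.29.

w ≈ 14.3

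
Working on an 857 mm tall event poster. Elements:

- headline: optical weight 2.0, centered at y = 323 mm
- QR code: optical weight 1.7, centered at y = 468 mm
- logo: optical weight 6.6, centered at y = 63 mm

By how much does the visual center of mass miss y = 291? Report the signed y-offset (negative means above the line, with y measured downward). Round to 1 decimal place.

≈ -110.7 mm

Weights sum to 2.0 + 1.7 + 6.6 = 10.3.
y: (2.0·323 + 1.7·468 + 6.6·63) / 10.3 = 1857.4 / 10.3 ≈ 180.33
Offset from y = 291: 180.33 − 291 ≈ -110.67.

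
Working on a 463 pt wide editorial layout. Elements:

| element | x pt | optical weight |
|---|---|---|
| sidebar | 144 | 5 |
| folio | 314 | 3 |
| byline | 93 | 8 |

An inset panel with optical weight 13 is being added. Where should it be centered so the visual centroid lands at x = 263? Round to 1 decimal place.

x ≈ 401.6

With the inset panel, Σw becomes 5 + 3 + 8 + 13 = 29.
x: need Σw·x = 29·263 = 7627. Existing = 5·144 + 3·314 + 8·93 = 2406. Remainder 5221 / 13 ≈ 401.62.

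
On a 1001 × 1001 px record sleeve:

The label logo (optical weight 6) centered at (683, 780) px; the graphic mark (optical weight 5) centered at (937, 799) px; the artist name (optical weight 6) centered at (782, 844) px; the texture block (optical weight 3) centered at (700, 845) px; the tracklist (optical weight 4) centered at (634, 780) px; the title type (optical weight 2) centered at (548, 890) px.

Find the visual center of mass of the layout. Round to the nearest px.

(739, 814)

Total weight = 6 + 5 + 6 + 3 + 4 + 2 = 26.
x: (6·683 + 5·937 + 6·782 + 3·700 + 4·634 + 2·548) / 26 = 19207 / 26 ≈ 738.73
y: (6·780 + 5·799 + 6·844 + 3·845 + 4·780 + 2·890) / 26 = 21174 / 26 ≈ 814.38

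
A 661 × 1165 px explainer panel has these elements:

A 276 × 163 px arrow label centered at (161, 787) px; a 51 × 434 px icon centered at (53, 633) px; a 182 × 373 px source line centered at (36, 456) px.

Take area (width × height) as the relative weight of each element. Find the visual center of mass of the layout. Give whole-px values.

(80, 595)

Areas → weights: arrow label 276·163 = 44988, icon 51·434 = 22134, source line 182·373 = 67886; Σw = 135008.
Σw·x = 44988·161 + 22134·53 + 67886·36 = 10860066, so x̄ = 10860066/135008 ≈ 80.44.
Σw·y = 44988·787 + 22134·633 + 67886·456 = 80372394, so ȳ = 80372394/135008 ≈ 595.32.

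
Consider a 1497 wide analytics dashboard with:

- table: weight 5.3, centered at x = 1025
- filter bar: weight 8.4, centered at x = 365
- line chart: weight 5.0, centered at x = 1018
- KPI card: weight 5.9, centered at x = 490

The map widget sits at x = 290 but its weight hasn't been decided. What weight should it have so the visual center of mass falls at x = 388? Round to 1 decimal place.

w ≈ 70.8

Known weights sum to 5.3 + 8.4 + 5.0 + 5.9 = 24.6; their moment is 5.3·1025 + 8.4·365 + 5.0·1018 + 5.9·490 = 16479.5.
Set Σw·x/Σw = 388: (16479.5 + 290w) = 388·(24.6 + w).
So w = (388·24.6 − 16479.5)/(290 − 388) = -6934.7/-98 ≈ 70.76.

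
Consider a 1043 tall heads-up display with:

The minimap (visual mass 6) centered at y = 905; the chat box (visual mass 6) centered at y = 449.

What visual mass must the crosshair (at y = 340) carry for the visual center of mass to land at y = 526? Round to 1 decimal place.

Fixed elements: Σw = 6 + 6 = 12, Σw·y = 6·905 + 6·449 = 8124.
Set Σw·y/Σw = 526: (8124 + 340w) = 526·(12 + w).
Solving: w = (526·12 − 8124) / (340 − 526) = -1812 / -186 ≈ 9.74.

w ≈ 9.7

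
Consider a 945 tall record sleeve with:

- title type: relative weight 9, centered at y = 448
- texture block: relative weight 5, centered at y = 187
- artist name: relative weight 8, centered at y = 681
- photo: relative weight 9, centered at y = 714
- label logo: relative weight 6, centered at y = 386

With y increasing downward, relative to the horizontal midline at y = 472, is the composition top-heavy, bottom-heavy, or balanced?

bottom-heavy

Σw = 9 + 5 + 8 + 9 + 6 = 37.
Σw·y = 9·448 + 5·187 + 8·681 + 9·714 + 6·386 = 19157, so ȳ = 19157/37 ≈ 517.76.
Since 517.8 is below (larger y than) 472, the composition reads bottom-heavy.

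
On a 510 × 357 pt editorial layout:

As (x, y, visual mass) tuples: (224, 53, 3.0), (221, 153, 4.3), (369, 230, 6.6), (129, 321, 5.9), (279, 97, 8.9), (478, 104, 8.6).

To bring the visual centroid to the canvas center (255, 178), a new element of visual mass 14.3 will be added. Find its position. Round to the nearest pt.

(122, 224)

With the new element, Σw becomes 3.0 + 4.3 + 6.6 + 5.9 + 8.9 + 8.6 + 14.3 = 51.6.
x: target moment 51.6×255 = 13158.0; current 3.0·224 + 4.3·221 + 6.6·369 + 5.9·129 + 8.9·279 + 8.6·478 = 11412.7; the new element supplies 1745.3, so x = 1745.3/14.3 ≈ 122.05.
y: target moment 51.6×178 = 9184.8; current 3.0·53 + 4.3·153 + 6.6·230 + 5.9·321 + 8.9·97 + 8.6·104 = 5986.5; the new element supplies 3198.3, so y = 3198.3/14.3 ≈ 223.66.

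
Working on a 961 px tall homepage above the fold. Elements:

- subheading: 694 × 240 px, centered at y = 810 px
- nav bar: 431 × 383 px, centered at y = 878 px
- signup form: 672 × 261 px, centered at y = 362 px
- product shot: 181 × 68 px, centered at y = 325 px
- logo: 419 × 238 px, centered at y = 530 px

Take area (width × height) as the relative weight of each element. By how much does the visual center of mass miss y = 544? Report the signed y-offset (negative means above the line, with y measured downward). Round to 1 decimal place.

≈ 102.5 px

Areas → weights: subheading 694·240 = 166560, nav bar 431·383 = 165073, signup form 672·261 = 175392, product shot 181·68 = 12308, logo 419·238 = 99722; Σw = 619055.
y: (166560·810 + 165073·878 + 175392·362 + 12308·325 + 99722·530) / 619055 = 400192358 / 619055 ≈ 646.46
Difference: 646.46 − 544 ≈ 102.46.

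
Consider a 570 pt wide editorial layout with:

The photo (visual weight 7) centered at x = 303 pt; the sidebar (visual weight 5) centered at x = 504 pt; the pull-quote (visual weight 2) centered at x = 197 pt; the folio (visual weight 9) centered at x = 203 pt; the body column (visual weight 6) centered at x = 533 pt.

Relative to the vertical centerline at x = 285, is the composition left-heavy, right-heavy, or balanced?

right-heavy

Total weight = 7 + 5 + 2 + 9 + 6 = 29.
Σw·x = 7·303 + 5·504 + 2·197 + 9·203 + 6·533 = 10060, so x̄ = 10060/29 ≈ 346.90.
Since 346.9 is right of 285, the composition reads right-heavy.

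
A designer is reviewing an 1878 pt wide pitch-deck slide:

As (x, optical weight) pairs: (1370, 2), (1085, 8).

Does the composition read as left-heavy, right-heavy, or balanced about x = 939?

Weights sum to 2 + 8 = 10.
Σw·x = 2·1370 + 8·1085 = 11420, so x̄ = 11420/10 ≈ 1142.00.
1142.0 vs midline 939 → right-heavy.

right-heavy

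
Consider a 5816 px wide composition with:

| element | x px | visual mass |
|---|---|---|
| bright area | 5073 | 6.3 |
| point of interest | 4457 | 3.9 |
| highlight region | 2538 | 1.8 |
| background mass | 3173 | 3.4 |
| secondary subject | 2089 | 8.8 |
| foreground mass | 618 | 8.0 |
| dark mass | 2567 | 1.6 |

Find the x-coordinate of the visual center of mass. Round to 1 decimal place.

x ≈ 2725.8

Total weight = 6.3 + 3.9 + 1.8 + 3.4 + 8.8 + 8.0 + 1.6 = 33.8.
x: (6.3·5073 + 3.9·4457 + 1.8·2538 + 3.4·3173 + 8.8·2089 + 8.0·618 + 1.6·2567) / 33.8 = 92133.2 / 33.8 ≈ 2725.83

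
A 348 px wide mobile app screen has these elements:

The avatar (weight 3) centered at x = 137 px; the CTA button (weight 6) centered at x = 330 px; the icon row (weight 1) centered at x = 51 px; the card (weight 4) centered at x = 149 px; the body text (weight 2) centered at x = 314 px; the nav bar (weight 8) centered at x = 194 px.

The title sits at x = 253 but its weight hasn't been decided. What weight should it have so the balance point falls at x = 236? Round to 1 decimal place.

Fixed elements: Σw = 3 + 6 + 1 + 4 + 2 + 8 = 24, Σw·x = 3·137 + 6·330 + 1·51 + 4·149 + 2·314 + 8·194 = 5218.
For the centroid to hit 236: (5218 + w·253) / (24 + w) = 236.
Solving: w = (236·24 − 5218) / (253 − 236) = 446 / 17 ≈ 26.24.

w ≈ 26.2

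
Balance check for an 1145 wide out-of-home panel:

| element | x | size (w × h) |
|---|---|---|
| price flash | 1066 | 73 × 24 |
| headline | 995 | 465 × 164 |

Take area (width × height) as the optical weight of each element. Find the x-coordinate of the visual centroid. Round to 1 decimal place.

x ≈ 996.6

Areas → weights: price flash 73·24 = 1752, headline 465·164 = 76260; Σw = 78012.
x: (1752·1066 + 76260·995) / 78012 = 77746332 / 78012 ≈ 996.59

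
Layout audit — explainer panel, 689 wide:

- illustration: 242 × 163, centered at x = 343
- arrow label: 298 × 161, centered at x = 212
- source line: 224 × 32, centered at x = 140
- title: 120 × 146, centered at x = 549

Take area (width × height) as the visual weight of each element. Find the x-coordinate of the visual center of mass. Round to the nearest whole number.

x ≈ 306

Taking area as weight: illustration 242·163 = 39446, arrow label 298·161 = 47978, source line 224·32 = 7168, title 120·146 = 17520. Sum 112112.
Σw·x = 39446·343 + 47978·212 + 7168·140 + 17520·549 = 34323314, so x̄ = 34323314/112112 ≈ 306.15.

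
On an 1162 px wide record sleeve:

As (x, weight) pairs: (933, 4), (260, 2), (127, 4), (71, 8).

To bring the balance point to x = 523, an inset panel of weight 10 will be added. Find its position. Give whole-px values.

x ≈ 932

After adding the inset panel, total weight = 4 + 2 + 4 + 8 + 10 = 28.
x: target moment 28×523 = 14644; current 4·933 + 2·260 + 4·127 + 8·71 = 5328; the inset panel supplies 9316, so x = 9316/10 ≈ 931.60.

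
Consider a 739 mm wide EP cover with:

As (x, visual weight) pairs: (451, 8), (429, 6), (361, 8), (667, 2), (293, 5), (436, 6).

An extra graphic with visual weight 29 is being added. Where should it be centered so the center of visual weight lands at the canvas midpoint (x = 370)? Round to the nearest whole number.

With the extra graphic, Σw becomes 8 + 6 + 8 + 2 + 5 + 6 + 29 = 64.
x: need Σw·x = 64·370 = 23680. Existing = 8·451 + 6·429 + 8·361 + 2·667 + 5·293 + 6·436 = 14485. Remainder 9195 / 29 ≈ 317.07.

x ≈ 317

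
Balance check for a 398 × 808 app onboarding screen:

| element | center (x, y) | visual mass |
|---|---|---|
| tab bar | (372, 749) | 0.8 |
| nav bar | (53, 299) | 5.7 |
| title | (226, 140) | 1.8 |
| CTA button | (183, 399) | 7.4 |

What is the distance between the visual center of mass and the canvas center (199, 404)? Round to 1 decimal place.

≈ 72.1

Σw = 0.8 + 5.7 + 1.8 + 7.4 = 15.7.
Σw·x = 0.8·372 + 5.7·53 + 1.8·226 + 7.4·183 = 2360.7, so x̄ = 2360.7/15.7 ≈ 150.36.
Σw·y = 0.8·749 + 5.7·299 + 1.8·140 + 7.4·399 = 5508.1, so ȳ = 5508.1/15.7 ≈ 350.83.
Relative to (199, 404): Δ = (-48.64, -53.17); |Δ| = √(-48.64² + -53.17²) ≈ 72.06.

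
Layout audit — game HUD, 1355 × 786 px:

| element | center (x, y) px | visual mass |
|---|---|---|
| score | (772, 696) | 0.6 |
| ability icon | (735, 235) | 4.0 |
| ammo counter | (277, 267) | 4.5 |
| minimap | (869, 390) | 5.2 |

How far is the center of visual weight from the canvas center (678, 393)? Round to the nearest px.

Σw = 0.6 + 4.0 + 4.5 + 5.2 = 14.3.
Σw·x = 0.6·772 + 4.0·735 + 4.5·277 + 5.2·869 = 9168.5, so x̄ = 9168.5/14.3 ≈ 641.15.
Σw·y = 0.6·696 + 4.0·235 + 4.5·267 + 5.2·390 = 4587.1, so ȳ = 4587.1/14.3 ≈ 320.78.
Offset from (678, 393): Δx ≈ -36.85, Δy ≈ -72.22; distance = √(Δx² + Δy²) ≈ 81.08.

≈ 81 px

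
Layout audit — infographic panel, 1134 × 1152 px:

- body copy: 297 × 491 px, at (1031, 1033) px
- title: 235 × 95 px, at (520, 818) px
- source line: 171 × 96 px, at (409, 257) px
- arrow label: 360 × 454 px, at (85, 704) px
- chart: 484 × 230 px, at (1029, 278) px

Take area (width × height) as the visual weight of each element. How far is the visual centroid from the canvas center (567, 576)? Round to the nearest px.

Taking area as weight: body copy 297·491 = 145827, title 235·95 = 22325, source line 171·96 = 16416, arrow label 360·454 = 163440, chart 484·230 = 111320. Sum 459328.
x: (145827·1031 + 22325·520 + 16416·409 + 163440·85 + 111320·1029) / 459328 = 297111461 / 459328 ≈ 646.84
y: (145827·1033 + 22325·818 + 16416·257 + 163440·704 + 111320·278) / 459328 = 319128773 / 459328 ≈ 694.77
From (567, 576): dx = 79.84, dy = 118.77, so the distance is √(dx²+dy²) ≈ 143.11.

≈ 143 px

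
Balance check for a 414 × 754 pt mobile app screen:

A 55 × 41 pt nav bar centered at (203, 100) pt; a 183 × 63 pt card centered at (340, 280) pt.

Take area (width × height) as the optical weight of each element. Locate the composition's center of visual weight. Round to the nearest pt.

Areas: nav bar 55·41 = 2255, card 183·63 = 11529. Total weight = 13784.
x: (2255·203 + 11529·340) / 13784 = 4377625 / 13784 ≈ 317.59
y: (2255·100 + 11529·280) / 13784 = 3453620 / 13784 ≈ 250.55

(318, 251)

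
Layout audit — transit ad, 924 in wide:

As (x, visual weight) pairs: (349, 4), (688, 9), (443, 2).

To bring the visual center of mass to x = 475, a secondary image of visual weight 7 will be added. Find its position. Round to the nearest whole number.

x ≈ 282

After adding the secondary image, total weight = 4 + 9 + 2 + 7 = 22.
x: target moment 22×475 = 10450; current 4·349 + 9·688 + 2·443 = 8474; the secondary image supplies 1976, so x = 1976/7 ≈ 282.29.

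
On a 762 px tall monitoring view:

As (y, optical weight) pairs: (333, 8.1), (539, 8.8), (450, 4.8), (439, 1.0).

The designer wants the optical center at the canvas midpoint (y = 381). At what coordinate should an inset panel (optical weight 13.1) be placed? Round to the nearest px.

New total weight: (8.1 + 8.8 + 4.8 + 1.0) + 13.1 = 35.8.
Along y: (10039.5 + 13.1·y) / 35.8 = 381 (existing moment 8.1·333 + 8.8·539 + 4.8·450 + 1.0·439 = 10039.5) ⇒ y = (13639.8 − 10039.5) / 13.1 ≈ 274.83.

y ≈ 275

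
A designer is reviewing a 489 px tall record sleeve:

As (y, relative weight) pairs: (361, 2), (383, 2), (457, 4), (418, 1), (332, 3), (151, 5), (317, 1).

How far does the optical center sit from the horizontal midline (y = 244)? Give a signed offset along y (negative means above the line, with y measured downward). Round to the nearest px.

≈ 78 px

Total weight = 2 + 2 + 4 + 1 + 3 + 5 + 1 = 18.
y: moment 5802 / weight 18 ≈ 322.33
Against y = 244, that's 322.33 − 244 = 78.33.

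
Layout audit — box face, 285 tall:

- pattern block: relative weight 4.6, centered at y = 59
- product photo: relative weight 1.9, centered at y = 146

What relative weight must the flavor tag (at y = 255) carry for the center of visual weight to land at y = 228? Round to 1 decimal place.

w ≈ 34.6

Existing Σw = 6.5 (4.6 + 1.9); existing moment 4.6·59 + 1.9·146 = 548.8.
Set Σw·y/Σw = 228: (548.8 + 255w) = 228·(6.5 + w).
Rearranging, w·(255 − 228) = 228·6.5 − 548.8 = 933.2, so w ≈ 933.2/27 = 34.56.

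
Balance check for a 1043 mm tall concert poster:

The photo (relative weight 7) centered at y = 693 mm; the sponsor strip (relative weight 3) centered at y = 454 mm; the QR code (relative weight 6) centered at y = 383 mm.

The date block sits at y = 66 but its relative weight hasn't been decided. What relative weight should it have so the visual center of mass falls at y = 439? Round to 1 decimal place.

w ≈ 4.0

Known weights sum to 7 + 3 + 6 = 16; their moment is 7·693 + 3·454 + 6·383 = 8511.
For the centroid to hit 439: (8511 + w·66) / (16 + w) = 439.
Solving: w = (439·16 − 8511) / (66 − 439) = -1487 / -373 ≈ 3.99.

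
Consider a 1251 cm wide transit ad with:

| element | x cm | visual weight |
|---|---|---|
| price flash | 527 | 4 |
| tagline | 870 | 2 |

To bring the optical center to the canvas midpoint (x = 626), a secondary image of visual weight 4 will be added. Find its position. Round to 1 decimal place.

x ≈ 603.0

After adding the secondary image, total weight = 4 + 2 + 4 = 10.
Along x: (3848 + 4·x) / 10 = 626 (existing moment 4·527 + 2·870 = 3848) ⇒ x = (6260 − 3848) / 4 ≈ 603.00.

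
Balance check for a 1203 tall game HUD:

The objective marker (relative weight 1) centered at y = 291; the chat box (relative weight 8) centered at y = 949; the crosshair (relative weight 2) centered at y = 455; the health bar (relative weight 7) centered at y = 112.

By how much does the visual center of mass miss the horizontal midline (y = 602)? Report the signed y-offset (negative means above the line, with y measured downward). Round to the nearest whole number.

≈ -70

Total weight = 1 + 8 + 2 + 7 = 18.
Σw·y = 1·291 + 8·949 + 2·455 + 7·112 = 9577, so ȳ = 9577/18 ≈ 532.06.
Offset from y = 602: 532.06 − 602 ≈ -69.94.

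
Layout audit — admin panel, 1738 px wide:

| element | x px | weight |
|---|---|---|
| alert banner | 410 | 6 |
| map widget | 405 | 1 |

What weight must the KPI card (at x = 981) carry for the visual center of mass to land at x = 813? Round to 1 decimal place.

Known weights sum to 6 + 1 = 7; their moment is 6·410 + 1·405 = 2865.
Set Σw·x/Σw = 813: (2865 + 981w) = 813·(7 + w).
So w = (813·7 − 2865)/(981 − 813) = 2826/168 ≈ 16.82.

w ≈ 16.8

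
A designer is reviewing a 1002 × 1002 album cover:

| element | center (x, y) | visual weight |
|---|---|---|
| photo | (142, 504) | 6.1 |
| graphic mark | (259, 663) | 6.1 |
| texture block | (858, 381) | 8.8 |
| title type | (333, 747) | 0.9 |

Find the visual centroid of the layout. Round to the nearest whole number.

Total weight = 6.1 + 6.1 + 8.8 + 0.9 = 21.9.
Σw·x = 6.1·142 + 6.1·259 + 8.8·858 + 0.9·333 = 10296.2, so x̄ = 10296.2/21.9 ≈ 470.15.
Σw·y = 6.1·504 + 6.1·663 + 8.8·381 + 0.9·747 = 11143.8, so ȳ = 11143.8/21.9 ≈ 508.85.

(470, 509)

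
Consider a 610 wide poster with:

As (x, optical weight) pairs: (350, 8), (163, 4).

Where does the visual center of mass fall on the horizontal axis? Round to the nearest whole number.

Total weight = 8 + 4 = 12.
x: (8·350 + 4·163) / 12 = 3452 / 12 ≈ 287.67

x ≈ 288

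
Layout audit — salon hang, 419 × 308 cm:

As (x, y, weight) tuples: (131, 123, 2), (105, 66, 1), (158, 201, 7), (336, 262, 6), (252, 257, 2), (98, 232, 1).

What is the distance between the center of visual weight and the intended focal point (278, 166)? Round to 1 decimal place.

≈ 78.0 cm

Σw = 2 + 1 + 7 + 6 + 2 + 1 = 19.
x: (2·131 + 1·105 + 7·158 + 6·336 + 2·252 + 1·98) / 19 = 4091 / 19 ≈ 215.32
y: (2·123 + 1·66 + 7·201 + 6·262 + 2·257 + 1·232) / 19 = 4037 / 19 ≈ 212.47
Offset from (278, 166): Δx ≈ -62.68, Δy ≈ 46.47; distance = √(Δx² + Δy²) ≈ 78.03.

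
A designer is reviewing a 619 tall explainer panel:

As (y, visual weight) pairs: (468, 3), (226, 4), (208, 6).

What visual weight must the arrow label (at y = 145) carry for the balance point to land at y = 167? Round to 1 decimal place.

Fixed elements: Σw = 3 + 4 + 6 = 13, Σw·y = 3·468 + 4·226 + 6·208 = 3556.
Balance at y = 167 requires (3556 + w·145) / (13 + w) = 167.
Rearranging, w·(145 − 167) = 167·13 − 3556 = -1385, so w ≈ -1385/-22 = 62.95.

w ≈ 63.0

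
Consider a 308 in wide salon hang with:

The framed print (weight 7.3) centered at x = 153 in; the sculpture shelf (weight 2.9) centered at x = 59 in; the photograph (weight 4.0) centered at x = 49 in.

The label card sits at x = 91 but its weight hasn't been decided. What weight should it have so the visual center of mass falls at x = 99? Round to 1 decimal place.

Existing Σw = 14.2 (7.3 + 2.9 + 4.0); existing moment 7.3·153 + 2.9·59 + 4.0·49 = 1484.0.
For the centroid to hit 99: (1484.0 + w·91) / (14.2 + w) = 99.
Solving: w = (99·14.2 − 1484.0) / (91 − 99) = -78.2 / -8 ≈ 9.77.

w ≈ 9.8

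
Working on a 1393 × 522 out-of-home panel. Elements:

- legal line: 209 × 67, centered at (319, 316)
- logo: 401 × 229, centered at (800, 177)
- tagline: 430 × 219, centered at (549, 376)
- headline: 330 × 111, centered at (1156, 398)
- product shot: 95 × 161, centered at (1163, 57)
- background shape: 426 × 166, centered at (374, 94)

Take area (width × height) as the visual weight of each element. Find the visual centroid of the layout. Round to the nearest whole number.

Areas → weights: legal line 209·67 = 14003, logo 401·229 = 91829, tagline 430·219 = 94170, headline 330·111 = 36630, product shot 95·161 = 15295, background shape 426·166 = 70716; Σw = 322643.
x: moment 216209636 / weight 322643 ≈ 670.12
y: moment 78184460 / weight 322643 ≈ 242.32

(670, 242)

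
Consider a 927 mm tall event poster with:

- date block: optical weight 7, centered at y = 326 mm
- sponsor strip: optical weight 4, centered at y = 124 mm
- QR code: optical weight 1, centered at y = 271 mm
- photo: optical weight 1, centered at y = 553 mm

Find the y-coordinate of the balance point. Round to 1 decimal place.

Σw = 7 + 4 + 1 + 1 = 13.
y: (7·326 + 4·124 + 1·271 + 1·553) / 13 = 3602 / 13 ≈ 277.08

y ≈ 277.1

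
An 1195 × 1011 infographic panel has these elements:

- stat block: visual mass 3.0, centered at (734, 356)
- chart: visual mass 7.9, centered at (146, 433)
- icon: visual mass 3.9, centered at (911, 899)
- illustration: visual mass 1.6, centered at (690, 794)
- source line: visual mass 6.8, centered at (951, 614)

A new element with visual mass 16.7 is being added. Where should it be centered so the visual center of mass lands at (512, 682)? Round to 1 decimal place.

After adding the new element, total weight = 3.0 + 7.9 + 3.9 + 1.6 + 6.8 + 16.7 = 39.9.
Along x: (14479.1 + 16.7·x) / 39.9 = 512 (existing moment 3.0·734 + 7.9·146 + 3.9·911 + 1.6·690 + 6.8·951 = 14479.1) ⇒ x = (20428.8 − 14479.1) / 16.7 ≈ 356.27.
Along y: (13440.4 + 16.7·y) / 39.9 = 682 (existing moment 3.0·356 + 7.9·433 + 3.9·899 + 1.6·794 + 6.8·614 = 13440.4) ⇒ y = (27211.8 − 13440.4) / 16.7 ≈ 824.63.

(356.3, 824.6)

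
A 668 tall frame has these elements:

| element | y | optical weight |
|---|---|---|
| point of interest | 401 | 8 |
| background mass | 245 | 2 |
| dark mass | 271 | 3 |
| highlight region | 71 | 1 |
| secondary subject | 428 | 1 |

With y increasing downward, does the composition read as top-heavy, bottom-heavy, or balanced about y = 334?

balanced

Total weight = 8 + 2 + 3 + 1 + 1 = 15.
y-moment: 8·401 + 2·245 + 3·271 + 1·71 + 1·428 = 5010; centroid 5010/15 ≈ 334.00.
The centroid 334.00 matches the midline at 334, so the layout is balanced.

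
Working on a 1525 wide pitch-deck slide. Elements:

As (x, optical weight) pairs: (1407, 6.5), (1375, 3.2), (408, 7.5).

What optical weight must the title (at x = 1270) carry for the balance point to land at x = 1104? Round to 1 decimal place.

Existing Σw = 17.2 (6.5 + 3.2 + 7.5); existing moment 6.5·1407 + 3.2·1375 + 7.5·408 = 16605.5.
Set Σw·x/Σw = 1104: (16605.5 + 1270w) = 1104·(17.2 + w).
Solving: w = (1104·17.2 − 16605.5) / (1270 − 1104) = 2383.3 / 166 ≈ 14.36.

w ≈ 14.4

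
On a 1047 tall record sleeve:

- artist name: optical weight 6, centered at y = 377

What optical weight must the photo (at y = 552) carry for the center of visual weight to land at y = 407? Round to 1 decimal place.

w ≈ 1.2

Known: weight 6 with moment 6·377 = 2262.
For the centroid to hit 407: (2262 + w·552) / (6 + w) = 407.
So w = (407·6 − 2262)/(552 − 407) = 180/145 ≈ 1.24.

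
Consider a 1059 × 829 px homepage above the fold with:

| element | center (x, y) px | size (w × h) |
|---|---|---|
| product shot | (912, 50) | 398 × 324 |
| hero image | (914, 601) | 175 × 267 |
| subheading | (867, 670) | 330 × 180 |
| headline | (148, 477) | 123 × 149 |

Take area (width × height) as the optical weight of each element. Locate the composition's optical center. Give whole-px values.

(847, 328)

Areas → weights: product shot 398·324 = 128952, hero image 175·267 = 46725, subheading 330·180 = 59400, headline 123·149 = 18327; Σw = 253404.
Σw·x = 128952·912 + 46725·914 + 59400·867 + 18327·148 = 214523070, so x̄ = 214523070/253404 ≈ 846.57.
Σw·y = 128952·50 + 46725·601 + 59400·670 + 18327·477 = 83069304, so ȳ = 83069304/253404 ≈ 327.81.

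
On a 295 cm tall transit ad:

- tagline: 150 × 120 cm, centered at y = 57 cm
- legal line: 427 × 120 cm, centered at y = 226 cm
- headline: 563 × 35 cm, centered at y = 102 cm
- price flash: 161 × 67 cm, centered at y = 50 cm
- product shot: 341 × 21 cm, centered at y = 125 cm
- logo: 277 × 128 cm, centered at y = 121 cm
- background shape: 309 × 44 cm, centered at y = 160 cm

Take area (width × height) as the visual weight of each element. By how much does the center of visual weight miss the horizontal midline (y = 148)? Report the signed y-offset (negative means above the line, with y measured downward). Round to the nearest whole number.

≈ -4 cm

Taking area as weight: tagline 150·120 = 18000, legal line 427·120 = 51240, headline 563·35 = 19705, price flash 161·67 = 10787, product shot 341·21 = 7161, logo 277·128 = 35456, background shape 309·44 = 13596. Sum 155945.
Σw·y = 18000·57 + 51240·226 + 19705·102 + 10787·50 + 7161·125 + 35456·121 + 13596·160 = 22516161, so ȳ = 22516161/155945 ≈ 144.39.
Difference: 144.39 − 148 ≈ -3.61.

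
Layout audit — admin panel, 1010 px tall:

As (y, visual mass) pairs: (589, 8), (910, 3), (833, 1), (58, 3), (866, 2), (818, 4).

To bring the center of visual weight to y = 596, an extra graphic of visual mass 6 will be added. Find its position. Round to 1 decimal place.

After adding the extra graphic, total weight = 8 + 3 + 1 + 3 + 2 + 4 + 6 = 27.
Along y: (13453 + 6·y) / 27 = 596 (existing moment 8·589 + 3·910 + 1·833 + 3·58 + 2·866 + 4·818 = 13453) ⇒ y = (16092 − 13453) / 6 ≈ 439.83.

y ≈ 439.8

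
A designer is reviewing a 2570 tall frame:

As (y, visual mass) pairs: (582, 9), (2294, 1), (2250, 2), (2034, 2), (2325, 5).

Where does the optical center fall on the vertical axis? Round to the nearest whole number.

y ≈ 1459

Total weight = 9 + 1 + 2 + 2 + 5 = 19.
y-moment: 9·582 + 1·2294 + 2·2250 + 2·2034 + 5·2325 = 27725; centroid 27725/19 ≈ 1459.21.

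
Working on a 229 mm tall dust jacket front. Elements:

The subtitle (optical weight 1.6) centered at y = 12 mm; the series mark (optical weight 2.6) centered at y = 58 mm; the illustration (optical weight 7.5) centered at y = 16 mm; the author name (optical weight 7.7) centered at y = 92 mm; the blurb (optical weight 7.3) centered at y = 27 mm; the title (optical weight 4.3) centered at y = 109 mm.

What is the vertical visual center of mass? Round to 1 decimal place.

y ≈ 53.7

Weights sum to 1.6 + 2.6 + 7.5 + 7.7 + 7.3 + 4.3 = 31.0.
y-moment: 1.6·12 + 2.6·58 + 7.5·16 + 7.7·92 + 7.3·27 + 4.3·109 = 1664.2; centroid 1664.2/31.0 ≈ 53.68.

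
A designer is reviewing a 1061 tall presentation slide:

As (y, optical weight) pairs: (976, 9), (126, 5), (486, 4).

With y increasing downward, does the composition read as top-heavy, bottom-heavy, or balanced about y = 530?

bottom-heavy

Weights sum to 9 + 5 + 4 = 18.
Σw·y = 9·976 + 5·126 + 4·486 = 11358, so ȳ = 11358/18 ≈ 631.00.
Since 631.0 is below (larger y than) 530, the composition reads bottom-heavy.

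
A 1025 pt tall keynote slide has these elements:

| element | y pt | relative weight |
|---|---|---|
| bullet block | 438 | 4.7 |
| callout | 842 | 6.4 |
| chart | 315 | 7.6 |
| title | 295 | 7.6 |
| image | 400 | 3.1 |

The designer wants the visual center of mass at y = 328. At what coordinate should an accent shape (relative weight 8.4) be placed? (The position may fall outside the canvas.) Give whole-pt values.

New total weight: (4.7 + 6.4 + 7.6 + 7.6 + 3.1) + 8.4 = 37.8.
y: need Σw·y = 37.8·328 = 12398.4. Existing = 4.7·438 + 6.4·842 + 7.6·315 + 7.6·295 + 3.1·400 = 13323.4. Remainder -925.0 / 8.4 ≈ -110.12.

y ≈ -110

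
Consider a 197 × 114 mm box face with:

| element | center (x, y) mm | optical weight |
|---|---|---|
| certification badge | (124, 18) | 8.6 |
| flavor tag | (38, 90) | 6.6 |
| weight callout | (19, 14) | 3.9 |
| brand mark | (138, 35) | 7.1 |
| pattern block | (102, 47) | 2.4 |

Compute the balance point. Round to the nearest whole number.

Weights sum to 8.6 + 6.6 + 3.9 + 7.1 + 2.4 = 28.6.
x-moment: 8.6·124 + 6.6·38 + 3.9·19 + 7.1·138 + 2.4·102 = 2615.9; centroid 2615.9/28.6 ≈ 91.47.
y-moment: 8.6·18 + 6.6·90 + 3.9·14 + 7.1·35 + 2.4·47 = 1164.7; centroid 1164.7/28.6 ≈ 40.72.

(91, 41)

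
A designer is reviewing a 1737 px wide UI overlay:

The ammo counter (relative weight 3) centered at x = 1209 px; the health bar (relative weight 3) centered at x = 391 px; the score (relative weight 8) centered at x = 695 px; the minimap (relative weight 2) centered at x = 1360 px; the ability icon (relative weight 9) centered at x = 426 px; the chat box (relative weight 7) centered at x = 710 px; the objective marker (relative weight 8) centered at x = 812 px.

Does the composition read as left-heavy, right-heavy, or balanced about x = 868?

Total weight = 3 + 3 + 8 + 2 + 9 + 7 + 8 = 40.
x-moment: 3·1209 + 3·391 + 8·695 + 2·1360 + 9·426 + 7·710 + 8·812 = 28380; centroid 28380/40 ≈ 709.50.
709.5 vs midline 868 → left-heavy.

left-heavy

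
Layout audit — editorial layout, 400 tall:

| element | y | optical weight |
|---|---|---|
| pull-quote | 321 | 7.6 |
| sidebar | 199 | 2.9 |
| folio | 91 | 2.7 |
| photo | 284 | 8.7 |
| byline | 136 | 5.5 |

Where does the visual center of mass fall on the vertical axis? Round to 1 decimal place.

y ≈ 236.5

Σw = 7.6 + 2.9 + 2.7 + 8.7 + 5.5 = 27.4.
Σw·y = 7.6·321 + 2.9·199 + 2.7·91 + 8.7·284 + 5.5·136 = 6481.2, so ȳ = 6481.2/27.4 ≈ 236.54.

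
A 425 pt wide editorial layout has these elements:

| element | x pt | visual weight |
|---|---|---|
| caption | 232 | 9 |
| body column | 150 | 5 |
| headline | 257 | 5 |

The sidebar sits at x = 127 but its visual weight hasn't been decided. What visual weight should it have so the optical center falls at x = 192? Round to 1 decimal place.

w ≈ 7.3

Known weights sum to 9 + 5 + 5 = 19; their moment is 9·232 + 5·150 + 5·257 = 4123.
Balance at x = 192 requires (4123 + w·127) / (19 + w) = 192.
So w = (192·19 − 4123)/(127 − 192) = -475/-65 ≈ 7.31.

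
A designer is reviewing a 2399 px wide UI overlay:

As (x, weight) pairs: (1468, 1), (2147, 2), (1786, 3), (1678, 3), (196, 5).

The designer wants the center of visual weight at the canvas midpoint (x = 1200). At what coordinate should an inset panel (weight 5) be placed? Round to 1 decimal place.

x ≈ 1133.2

New total weight: (1 + 2 + 3 + 3 + 5) + 5 = 19.
Along x: (17134 + 5·x) / 19 = 1200 (existing moment 1·1468 + 2·2147 + 3·1786 + 3·1678 + 5·196 = 17134) ⇒ x = (22800 − 17134) / 5 ≈ 1133.20.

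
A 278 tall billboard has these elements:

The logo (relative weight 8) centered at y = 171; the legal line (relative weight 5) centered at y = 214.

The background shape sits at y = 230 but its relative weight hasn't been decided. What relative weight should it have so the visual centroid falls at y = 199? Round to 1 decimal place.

Existing Σw = 13 (8 + 5); existing moment 8·171 + 5·214 = 2438.
Set Σw·y/Σw = 199: (2438 + 230w) = 199·(13 + w).
So w = (199·13 − 2438)/(230 − 199) = 149/31 ≈ 4.81.

w ≈ 4.8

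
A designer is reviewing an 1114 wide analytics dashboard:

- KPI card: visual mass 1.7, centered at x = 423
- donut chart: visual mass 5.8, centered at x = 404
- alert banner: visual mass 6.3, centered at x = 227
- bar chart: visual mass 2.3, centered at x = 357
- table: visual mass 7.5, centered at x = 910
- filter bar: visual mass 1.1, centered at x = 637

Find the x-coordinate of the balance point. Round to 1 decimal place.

Total weight = 1.7 + 5.8 + 6.3 + 2.3 + 7.5 + 1.1 = 24.7.
x-moment: 1.7·423 + 5.8·404 + 6.3·227 + 2.3·357 + 7.5·910 + 1.1·637 = 12839.2; centroid 12839.2/24.7 ≈ 519.81.

x ≈ 519.8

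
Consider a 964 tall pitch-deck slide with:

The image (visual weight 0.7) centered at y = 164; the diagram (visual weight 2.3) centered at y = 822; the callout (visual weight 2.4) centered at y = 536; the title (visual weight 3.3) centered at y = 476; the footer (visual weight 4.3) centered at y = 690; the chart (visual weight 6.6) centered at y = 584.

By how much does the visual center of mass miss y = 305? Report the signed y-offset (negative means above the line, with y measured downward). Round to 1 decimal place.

Weights sum to 0.7 + 2.3 + 2.4 + 3.3 + 4.3 + 6.6 = 19.6.
Σw·y = 11684.0; ȳ = 11684.0/19.6 ≈ 596.12.
Offset from y = 305: 596.12 − 305 ≈ 291.12.

≈ 291.1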